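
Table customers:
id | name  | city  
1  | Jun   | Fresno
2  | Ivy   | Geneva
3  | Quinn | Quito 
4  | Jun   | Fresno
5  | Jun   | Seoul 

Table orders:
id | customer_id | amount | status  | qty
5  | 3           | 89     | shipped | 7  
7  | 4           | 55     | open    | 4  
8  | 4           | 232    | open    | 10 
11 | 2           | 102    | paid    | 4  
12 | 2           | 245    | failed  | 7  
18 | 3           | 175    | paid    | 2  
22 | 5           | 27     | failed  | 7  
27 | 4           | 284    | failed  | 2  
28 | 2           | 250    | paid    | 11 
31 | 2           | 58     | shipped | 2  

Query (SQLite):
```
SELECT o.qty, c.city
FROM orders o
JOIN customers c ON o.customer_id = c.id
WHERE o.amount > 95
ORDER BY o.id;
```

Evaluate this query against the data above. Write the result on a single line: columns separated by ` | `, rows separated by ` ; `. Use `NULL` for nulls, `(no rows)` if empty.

Each orders row matches the customers row where customer_id = customers.id.
Then keep rows with o.amount > 95.

10 | Fresno ; 4 | Geneva ; 7 | Geneva ; 2 | Quito ; 2 | Fresno ; 11 | Geneva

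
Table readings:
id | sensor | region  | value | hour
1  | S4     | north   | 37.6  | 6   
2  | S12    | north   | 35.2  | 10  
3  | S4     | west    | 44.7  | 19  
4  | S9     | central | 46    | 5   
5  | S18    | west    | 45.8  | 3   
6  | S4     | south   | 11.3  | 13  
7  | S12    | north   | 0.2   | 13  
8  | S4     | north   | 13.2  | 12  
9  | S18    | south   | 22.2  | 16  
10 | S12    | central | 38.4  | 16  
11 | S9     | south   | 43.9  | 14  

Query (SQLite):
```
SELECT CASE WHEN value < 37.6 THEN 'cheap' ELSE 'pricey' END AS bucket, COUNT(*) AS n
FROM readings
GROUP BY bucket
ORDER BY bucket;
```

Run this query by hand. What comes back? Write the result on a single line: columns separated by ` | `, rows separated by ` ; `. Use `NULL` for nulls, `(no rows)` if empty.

cheap | 5 ; pricey | 6

Bucket rows by value < 37.6 → 'cheap' else 'pricey'; count each bucket.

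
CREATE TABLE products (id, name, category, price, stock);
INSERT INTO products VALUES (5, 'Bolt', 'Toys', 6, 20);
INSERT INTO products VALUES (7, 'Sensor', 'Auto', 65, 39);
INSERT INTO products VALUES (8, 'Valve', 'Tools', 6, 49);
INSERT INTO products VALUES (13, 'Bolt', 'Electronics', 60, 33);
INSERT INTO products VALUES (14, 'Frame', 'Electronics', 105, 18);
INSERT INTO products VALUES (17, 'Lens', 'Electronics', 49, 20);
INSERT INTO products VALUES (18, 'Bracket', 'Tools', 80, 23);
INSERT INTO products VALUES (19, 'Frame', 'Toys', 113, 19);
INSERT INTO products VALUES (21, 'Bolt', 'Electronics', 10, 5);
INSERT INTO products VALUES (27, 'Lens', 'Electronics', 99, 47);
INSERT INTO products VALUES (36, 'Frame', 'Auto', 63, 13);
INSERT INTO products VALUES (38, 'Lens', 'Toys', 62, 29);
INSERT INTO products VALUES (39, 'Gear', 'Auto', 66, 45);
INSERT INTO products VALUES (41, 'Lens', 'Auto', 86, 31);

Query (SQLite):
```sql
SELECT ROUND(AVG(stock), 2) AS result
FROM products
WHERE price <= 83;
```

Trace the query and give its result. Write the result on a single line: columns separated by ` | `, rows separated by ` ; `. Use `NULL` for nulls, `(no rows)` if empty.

Rows where price <= 83 → stock values: [20, 39, 49, 33, 20, 23, 5, 13, 29, 45].
AVG = 276 / 10 (rounded to 2 dp).

27.6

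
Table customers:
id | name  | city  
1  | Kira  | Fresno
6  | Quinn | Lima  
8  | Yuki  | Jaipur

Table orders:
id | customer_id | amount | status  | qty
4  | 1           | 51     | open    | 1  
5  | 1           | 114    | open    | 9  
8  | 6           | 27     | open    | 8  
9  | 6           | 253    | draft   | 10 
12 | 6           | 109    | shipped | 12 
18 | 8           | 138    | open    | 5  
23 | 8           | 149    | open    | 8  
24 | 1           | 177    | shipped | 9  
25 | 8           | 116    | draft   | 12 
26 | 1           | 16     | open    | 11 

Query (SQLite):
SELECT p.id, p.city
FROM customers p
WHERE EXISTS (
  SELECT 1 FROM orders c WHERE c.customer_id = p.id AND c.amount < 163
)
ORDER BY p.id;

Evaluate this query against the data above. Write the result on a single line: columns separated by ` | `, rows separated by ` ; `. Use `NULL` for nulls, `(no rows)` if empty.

1 | Fresno ; 6 | Lima ; 8 | Jaipur

For each customers row, check whether any orders with matching customer_id has amount < 163.
Keep rows where that is true.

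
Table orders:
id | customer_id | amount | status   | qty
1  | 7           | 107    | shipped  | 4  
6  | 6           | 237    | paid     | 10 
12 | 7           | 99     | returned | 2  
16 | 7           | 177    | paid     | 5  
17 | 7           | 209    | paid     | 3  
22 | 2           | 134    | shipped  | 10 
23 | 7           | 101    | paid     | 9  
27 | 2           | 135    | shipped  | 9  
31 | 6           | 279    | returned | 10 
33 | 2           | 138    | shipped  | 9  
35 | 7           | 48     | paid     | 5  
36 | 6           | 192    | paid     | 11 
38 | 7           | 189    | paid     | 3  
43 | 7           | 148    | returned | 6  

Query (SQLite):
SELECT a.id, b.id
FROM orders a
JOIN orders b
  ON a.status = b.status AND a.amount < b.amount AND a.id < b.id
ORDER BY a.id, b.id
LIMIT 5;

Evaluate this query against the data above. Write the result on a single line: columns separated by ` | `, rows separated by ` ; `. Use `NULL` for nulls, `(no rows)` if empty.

1 | 22 ; 1 | 27 ; 1 | 33 ; 12 | 31 ; 12 | 43

Pairs (a,b) with same status, a.amount < b.amount, a.id < b.id.
status groups: paid:{6,16,17,23,35,36,38} returned:{12,31,43} shipped:{1,22,27,33}
Ordered by (a.id, b.id); first 5.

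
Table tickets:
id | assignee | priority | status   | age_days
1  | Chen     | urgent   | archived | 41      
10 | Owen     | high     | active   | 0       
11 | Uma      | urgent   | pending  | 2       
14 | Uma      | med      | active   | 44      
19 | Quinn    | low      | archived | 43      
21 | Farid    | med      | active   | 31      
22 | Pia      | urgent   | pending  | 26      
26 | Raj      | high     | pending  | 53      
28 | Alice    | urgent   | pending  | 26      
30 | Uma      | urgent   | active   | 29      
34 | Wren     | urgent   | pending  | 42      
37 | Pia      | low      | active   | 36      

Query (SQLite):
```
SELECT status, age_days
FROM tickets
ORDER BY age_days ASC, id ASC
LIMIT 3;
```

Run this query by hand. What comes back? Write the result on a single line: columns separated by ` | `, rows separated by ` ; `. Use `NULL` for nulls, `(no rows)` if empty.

active | 0 ; pending | 2 ; pending | 26

Sort by age_days asc, tiebreak id asc: (0, id=10), (2, id=11), (26, id=22), (26, id=28), (29, id=30), (31, id=21) …. Take first 3.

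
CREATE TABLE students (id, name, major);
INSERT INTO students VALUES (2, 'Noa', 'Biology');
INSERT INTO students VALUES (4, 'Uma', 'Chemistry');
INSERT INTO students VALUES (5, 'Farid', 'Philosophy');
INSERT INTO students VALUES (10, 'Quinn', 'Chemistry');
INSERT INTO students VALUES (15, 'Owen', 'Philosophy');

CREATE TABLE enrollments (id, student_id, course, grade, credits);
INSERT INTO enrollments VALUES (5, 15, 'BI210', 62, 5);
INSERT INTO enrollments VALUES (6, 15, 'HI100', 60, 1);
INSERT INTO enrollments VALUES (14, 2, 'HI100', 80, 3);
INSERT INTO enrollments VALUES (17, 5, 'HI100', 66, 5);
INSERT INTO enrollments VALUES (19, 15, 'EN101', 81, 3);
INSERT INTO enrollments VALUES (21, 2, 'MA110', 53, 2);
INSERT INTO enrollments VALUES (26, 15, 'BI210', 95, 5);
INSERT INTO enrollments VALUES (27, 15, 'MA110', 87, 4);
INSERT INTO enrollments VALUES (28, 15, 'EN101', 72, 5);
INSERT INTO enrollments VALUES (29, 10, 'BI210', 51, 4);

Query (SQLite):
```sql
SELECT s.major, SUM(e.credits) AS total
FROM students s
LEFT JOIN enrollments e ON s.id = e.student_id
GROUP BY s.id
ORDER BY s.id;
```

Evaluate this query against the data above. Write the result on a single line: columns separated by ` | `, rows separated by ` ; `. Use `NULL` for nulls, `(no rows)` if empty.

LEFT JOIN keeps every students row; unmatched ones get NULL for enrollments columns.
Group by students.id and compute SUM(e.credits). SUM over an all-NULL group is NULL.
  2: ids {14, 21} → SUM(e.credits)=5
  4: ids {—} → SUM(e.credits)=NULL
  5: ids {17} → SUM(e.credits)=5
  10: ids {29} → SUM(e.credits)=4
  15: ids {5, 6, 19, 26, 27, 28} → SUM(e.credits)=23

Biology | 5 ; Chemistry | NULL ; Philosophy | 5 ; Chemistry | 4 ; Philosophy | 23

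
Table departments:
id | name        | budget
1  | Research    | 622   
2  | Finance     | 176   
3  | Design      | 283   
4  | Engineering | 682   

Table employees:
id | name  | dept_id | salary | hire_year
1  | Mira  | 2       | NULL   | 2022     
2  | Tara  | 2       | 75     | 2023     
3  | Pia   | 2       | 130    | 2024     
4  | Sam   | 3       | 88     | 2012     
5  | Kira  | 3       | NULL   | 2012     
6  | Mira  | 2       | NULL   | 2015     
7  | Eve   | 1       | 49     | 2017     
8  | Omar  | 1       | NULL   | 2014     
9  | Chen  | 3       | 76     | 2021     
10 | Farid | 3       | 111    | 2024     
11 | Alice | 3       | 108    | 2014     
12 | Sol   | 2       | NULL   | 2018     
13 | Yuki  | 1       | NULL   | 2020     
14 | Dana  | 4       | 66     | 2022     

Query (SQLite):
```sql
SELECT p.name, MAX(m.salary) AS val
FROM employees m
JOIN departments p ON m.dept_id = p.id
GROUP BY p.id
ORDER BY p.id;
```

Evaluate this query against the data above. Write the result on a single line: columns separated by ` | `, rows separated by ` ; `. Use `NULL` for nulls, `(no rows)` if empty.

Join each employees row to its departments via dept_id.
Group joined rows by departments.id; compute MAX(m.salary) per group.
  1: ids {7, 8, 13} → MAX(m.salary)=49
  2: ids {1, 2, 3, 6, 12} → MAX(m.salary)=130
  3: ids {4, 5, 9, 10, 11} → MAX(m.salary)=111
  4: ids {14} → MAX(m.salary)=66

Research | 49 ; Finance | 130 ; Design | 111 ; Engineering | 66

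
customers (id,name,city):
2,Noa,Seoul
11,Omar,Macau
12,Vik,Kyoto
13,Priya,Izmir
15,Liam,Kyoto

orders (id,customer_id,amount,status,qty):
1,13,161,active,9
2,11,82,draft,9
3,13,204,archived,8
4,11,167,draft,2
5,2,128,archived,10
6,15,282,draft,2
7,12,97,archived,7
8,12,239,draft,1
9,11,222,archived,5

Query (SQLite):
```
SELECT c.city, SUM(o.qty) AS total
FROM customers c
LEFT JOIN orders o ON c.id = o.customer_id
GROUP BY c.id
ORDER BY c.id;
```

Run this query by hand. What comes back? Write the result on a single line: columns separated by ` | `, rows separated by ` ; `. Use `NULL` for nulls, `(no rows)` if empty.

LEFT JOIN keeps every customers row; unmatched ones get NULL for orders columns.
Group by customers.id and compute SUM(o.qty). SUM over an all-NULL group is NULL.
  2: ids {5} → SUM(o.qty)=10
  11: ids {2, 4, 9} → SUM(o.qty)=16
  12: ids {7, 8} → SUM(o.qty)=8
  13: ids {1, 3} → SUM(o.qty)=17
  15: ids {6} → SUM(o.qty)=2

Seoul | 10 ; Macau | 16 ; Kyoto | 8 ; Izmir | 17 ; Kyoto | 2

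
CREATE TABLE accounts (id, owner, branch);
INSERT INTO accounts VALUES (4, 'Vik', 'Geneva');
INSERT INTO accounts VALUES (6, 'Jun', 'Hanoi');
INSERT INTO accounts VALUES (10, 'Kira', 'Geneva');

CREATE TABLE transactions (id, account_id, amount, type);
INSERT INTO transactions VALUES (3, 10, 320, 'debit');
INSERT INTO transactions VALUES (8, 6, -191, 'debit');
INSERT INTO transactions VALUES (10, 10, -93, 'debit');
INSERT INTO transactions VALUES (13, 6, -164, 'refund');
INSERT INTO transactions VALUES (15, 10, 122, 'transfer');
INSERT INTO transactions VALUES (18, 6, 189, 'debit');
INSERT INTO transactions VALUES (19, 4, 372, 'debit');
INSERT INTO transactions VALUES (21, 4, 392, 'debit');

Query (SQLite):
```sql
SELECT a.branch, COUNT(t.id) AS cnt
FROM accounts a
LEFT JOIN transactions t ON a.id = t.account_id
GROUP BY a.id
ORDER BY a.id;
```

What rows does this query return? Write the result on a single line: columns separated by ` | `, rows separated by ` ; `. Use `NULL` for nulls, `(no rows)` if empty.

LEFT JOIN keeps every accounts row; unmatched ones get NULL for transactions columns.
Group by accounts.id and compute COUNT(t.id). COUNT(col) of an all-NULL group is 0.
  4: ids {19, 21} → COUNT(t.id)=2
  6: ids {8, 13, 18} → COUNT(t.id)=3
  10: ids {3, 10, 15} → COUNT(t.id)=3

Geneva | 2 ; Hanoi | 3 ; Geneva | 3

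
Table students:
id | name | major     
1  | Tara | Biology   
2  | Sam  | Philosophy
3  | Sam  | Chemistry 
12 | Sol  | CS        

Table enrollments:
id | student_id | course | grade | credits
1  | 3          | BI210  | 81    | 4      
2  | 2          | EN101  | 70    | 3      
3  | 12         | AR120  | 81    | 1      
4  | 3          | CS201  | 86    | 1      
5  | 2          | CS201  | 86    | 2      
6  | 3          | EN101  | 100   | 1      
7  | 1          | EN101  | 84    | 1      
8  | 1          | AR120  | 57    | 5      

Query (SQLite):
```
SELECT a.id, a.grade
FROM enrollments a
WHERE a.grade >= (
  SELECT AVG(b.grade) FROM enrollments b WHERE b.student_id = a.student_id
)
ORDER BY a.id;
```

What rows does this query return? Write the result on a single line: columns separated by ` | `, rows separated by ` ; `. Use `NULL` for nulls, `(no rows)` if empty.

3 | 81 ; 5 | 86 ; 6 | 100 ; 7 | 84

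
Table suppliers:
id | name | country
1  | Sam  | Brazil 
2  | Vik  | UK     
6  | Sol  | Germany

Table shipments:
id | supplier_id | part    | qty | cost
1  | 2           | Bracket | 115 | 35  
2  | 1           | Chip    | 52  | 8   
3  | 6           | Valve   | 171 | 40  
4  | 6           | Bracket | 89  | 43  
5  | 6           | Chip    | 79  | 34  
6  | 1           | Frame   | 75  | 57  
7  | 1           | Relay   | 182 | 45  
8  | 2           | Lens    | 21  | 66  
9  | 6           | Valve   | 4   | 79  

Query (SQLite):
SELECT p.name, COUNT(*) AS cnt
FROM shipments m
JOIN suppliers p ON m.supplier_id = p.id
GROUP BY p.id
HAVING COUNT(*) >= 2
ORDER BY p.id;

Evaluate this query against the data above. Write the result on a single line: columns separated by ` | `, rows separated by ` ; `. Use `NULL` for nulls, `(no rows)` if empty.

Sam | 3 ; Vik | 2 ; Sol | 4

Join each shipments row to its suppliers via supplier_id.
Group joined rows by suppliers.id; compute COUNT(*) per group.
HAVING: keep groups with count ≥ 2.
  1: ids {2, 6, 7} → COUNT(*)=3
  2: ids {1, 8} → COUNT(*)=2
  6: ids {3, 4, 5, 9} → COUNT(*)=4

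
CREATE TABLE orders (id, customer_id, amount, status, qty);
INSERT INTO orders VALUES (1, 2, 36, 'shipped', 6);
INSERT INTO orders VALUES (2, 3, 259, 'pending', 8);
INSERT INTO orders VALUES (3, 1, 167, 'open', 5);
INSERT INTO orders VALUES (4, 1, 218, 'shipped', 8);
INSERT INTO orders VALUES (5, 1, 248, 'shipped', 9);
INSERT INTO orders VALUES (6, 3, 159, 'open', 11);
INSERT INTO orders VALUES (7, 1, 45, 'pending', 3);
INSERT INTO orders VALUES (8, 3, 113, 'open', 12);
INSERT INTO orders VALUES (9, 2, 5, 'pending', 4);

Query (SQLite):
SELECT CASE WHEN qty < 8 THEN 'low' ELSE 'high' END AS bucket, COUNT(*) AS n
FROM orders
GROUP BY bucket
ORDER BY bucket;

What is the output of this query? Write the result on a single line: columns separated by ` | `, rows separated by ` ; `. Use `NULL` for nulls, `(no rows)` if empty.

high | 5 ; low | 4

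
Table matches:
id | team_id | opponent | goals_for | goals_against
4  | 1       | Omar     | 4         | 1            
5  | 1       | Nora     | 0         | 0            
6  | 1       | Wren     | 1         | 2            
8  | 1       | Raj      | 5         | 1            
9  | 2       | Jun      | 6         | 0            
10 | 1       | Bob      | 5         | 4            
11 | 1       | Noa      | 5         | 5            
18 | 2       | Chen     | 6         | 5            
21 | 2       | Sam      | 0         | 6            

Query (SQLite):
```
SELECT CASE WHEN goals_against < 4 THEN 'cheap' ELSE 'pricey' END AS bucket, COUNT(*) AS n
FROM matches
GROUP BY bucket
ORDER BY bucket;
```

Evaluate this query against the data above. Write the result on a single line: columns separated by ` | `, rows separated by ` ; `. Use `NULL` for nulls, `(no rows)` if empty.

Bucket rows by goals_against < 4 → 'cheap' else 'pricey'; count each bucket.

cheap | 5 ; pricey | 4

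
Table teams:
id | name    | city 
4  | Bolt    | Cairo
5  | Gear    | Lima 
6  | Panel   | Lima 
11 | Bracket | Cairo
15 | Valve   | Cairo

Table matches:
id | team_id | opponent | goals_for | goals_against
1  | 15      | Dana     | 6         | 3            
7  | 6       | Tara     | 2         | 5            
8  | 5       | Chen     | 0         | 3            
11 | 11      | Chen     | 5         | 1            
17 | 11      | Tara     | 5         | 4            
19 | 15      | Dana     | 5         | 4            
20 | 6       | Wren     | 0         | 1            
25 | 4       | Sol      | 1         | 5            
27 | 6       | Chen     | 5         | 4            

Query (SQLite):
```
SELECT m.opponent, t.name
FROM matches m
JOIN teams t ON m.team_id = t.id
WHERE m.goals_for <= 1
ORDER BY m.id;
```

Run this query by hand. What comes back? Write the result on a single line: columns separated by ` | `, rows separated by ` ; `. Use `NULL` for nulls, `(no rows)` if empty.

Each matches row matches the teams row where team_id = teams.id.
Then keep rows with m.goals_for <= 1.

Chen | Gear ; Wren | Panel ; Sol | Bolt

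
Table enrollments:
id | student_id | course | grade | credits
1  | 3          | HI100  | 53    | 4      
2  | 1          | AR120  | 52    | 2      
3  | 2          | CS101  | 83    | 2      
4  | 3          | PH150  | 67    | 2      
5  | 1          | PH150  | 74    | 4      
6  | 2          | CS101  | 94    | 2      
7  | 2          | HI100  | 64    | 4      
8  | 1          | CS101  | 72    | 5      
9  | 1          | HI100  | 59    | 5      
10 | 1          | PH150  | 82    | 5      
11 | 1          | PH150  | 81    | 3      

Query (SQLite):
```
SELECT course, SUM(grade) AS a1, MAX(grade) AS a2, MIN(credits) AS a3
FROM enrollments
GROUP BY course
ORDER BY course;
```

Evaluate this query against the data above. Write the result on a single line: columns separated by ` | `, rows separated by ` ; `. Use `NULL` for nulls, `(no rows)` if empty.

AR120 | 52 | 52 | 2 ; CS101 | 249 | 94 | 2 ; HI100 | 176 | 64 | 4 ; PH150 | 304 | 82 | 2

Group enrollments by course.
Per group compute: SUM(grade), MAX(grade), MIN(credits).
  AR120: ids {2} → SUM(grade)=52, MAX(grade)=52, MIN(credits)=2
  CS101: ids {3, 6, 8} → SUM(grade)=249, MAX(grade)=94, MIN(credits)=2
  HI100: ids {1, 7, 9} → SUM(grade)=176, MAX(grade)=64, MIN(credits)=4
  PH150: ids {4, 5, 10, 11} → SUM(grade)=304, MAX(grade)=82, MIN(credits)=2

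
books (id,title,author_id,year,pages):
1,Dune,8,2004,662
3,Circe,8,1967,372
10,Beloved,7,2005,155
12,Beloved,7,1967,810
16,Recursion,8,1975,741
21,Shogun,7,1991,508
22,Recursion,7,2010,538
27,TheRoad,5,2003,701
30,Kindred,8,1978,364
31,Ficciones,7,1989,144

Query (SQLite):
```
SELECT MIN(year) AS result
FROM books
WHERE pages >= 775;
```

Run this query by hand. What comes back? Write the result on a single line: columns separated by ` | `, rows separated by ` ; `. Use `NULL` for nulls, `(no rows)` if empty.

Rows where pages >= 775 → year values: [1967].
MIN of non-NULL values = 1967.

1967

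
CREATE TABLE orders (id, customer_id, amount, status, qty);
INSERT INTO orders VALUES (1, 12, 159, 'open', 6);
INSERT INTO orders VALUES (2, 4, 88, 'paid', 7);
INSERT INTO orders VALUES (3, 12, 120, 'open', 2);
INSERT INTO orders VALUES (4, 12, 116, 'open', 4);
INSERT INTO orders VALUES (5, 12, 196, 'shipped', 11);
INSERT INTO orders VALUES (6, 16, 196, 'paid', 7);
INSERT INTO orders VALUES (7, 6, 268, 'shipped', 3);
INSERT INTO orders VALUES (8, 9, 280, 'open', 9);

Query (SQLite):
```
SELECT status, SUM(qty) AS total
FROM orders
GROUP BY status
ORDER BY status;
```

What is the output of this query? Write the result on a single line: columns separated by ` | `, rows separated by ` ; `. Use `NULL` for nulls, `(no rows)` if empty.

Partition orders by status; compute SUM(qty) within each group.
  open: ids {1, 3, 4, 8} → SUM(qty)=21
  paid: ids {2, 6} → SUM(qty)=14
  shipped: ids {5, 7} → SUM(qty)=14

open | 21 ; paid | 14 ; shipped | 14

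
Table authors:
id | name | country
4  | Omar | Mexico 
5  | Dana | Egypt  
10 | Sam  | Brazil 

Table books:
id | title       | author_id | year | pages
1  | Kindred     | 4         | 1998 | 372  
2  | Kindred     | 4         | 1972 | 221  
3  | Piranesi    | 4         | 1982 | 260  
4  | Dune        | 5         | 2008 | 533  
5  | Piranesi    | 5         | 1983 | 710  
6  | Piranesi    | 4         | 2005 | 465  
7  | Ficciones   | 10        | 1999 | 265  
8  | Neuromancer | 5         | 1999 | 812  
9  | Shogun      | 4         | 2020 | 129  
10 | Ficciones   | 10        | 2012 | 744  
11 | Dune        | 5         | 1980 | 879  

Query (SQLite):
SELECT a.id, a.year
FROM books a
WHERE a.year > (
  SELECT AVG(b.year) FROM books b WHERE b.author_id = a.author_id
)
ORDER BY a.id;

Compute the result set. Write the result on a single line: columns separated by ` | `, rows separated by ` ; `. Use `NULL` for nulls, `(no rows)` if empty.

For each books row a, compute AVG(year) over rows sharing a.author_id.
Keep row a if a.year > that per-group AVG.
  author_id=4: AVG(year) = 1995.4
  author_id=5: AVG(year) = 1992.5
  author_id=10: AVG(year) = 2005.5

1 | 1998 ; 4 | 2008 ; 6 | 2005 ; 8 | 1999 ; 9 | 2020 ; 10 | 2012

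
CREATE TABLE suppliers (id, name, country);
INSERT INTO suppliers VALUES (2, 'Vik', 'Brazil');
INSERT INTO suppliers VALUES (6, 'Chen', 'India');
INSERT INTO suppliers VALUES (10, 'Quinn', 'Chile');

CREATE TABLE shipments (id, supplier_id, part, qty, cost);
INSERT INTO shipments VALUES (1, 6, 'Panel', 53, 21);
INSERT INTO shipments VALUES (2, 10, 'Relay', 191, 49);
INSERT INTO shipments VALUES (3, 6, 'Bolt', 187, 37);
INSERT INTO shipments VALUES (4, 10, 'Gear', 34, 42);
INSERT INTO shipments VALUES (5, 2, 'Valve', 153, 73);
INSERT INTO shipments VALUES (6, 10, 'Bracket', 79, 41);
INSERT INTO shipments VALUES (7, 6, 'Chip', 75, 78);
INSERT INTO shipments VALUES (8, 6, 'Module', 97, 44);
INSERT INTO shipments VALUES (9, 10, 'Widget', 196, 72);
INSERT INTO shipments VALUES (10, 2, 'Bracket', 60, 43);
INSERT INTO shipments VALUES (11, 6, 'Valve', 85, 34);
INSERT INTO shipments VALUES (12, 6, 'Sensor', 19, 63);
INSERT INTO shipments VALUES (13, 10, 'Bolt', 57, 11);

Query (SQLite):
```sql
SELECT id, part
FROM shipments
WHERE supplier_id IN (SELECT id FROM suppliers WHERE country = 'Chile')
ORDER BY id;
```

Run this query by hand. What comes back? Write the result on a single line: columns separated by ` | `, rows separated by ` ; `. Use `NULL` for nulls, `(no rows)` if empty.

Inner query: suppliers.id where country = 'Chile'.
Outer: keep shipments rows whose supplier_id is in that set.
Inner query → {10}

2 | Relay ; 4 | Gear ; 6 | Bracket ; 9 | Widget ; 13 | Bolt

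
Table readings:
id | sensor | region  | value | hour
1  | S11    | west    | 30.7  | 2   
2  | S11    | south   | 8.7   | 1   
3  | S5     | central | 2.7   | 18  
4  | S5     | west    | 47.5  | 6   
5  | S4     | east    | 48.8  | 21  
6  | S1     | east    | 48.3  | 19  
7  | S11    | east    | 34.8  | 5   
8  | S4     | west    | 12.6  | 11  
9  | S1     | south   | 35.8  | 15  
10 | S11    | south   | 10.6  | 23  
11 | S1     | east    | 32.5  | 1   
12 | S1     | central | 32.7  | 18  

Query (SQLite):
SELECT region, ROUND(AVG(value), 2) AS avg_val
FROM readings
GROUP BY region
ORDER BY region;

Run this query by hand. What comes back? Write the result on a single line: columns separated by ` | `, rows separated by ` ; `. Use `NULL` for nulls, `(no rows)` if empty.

Partition readings by region; compute ROUND(AVG(value), 2) within each group.
  central: ids {3, 12} → ROUND(AVG(value), 2)=17.7
  east: ids {5, 6, 7, 11} → ROUND(AVG(value), 2)=41.1
  south: ids {2, 9, 10} → ROUND(AVG(value), 2)=18.37
  west: ids {1, 4, 8} → ROUND(AVG(value), 2)=30.27

central | 17.7 ; east | 41.1 ; south | 18.37 ; west | 30.27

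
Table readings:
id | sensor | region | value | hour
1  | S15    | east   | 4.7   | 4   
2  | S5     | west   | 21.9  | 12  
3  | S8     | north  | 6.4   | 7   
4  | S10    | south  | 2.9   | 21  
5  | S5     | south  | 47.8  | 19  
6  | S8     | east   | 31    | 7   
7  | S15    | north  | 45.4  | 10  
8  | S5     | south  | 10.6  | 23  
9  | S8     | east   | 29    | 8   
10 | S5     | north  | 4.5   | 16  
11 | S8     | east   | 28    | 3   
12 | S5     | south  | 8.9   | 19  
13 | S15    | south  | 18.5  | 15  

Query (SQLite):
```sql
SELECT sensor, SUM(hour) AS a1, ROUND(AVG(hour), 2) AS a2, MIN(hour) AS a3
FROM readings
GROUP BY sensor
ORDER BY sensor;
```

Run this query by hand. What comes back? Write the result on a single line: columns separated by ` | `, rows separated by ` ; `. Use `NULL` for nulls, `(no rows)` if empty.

S10 | 21 | 21 | 21 ; S15 | 29 | 9.67 | 4 ; S5 | 89 | 17.8 | 12 ; S8 | 25 | 6.25 | 3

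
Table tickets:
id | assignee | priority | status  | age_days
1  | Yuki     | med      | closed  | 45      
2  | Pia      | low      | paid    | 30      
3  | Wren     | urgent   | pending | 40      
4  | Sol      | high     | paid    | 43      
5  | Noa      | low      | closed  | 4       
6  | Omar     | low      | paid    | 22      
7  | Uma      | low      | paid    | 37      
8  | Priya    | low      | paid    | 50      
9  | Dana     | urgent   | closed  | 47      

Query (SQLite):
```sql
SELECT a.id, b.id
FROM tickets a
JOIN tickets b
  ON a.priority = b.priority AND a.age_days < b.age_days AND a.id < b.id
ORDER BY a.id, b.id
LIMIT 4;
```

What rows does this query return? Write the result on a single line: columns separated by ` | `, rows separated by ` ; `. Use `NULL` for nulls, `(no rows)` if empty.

Pairs (a,b) with same priority, a.age_days < b.age_days, a.id < b.id.
priority groups: high:{4} low:{2,5,6,7,8} med:{1} urgent:{3,9}
Ordered by (a.id, b.id); first 4.

2 | 7 ; 2 | 8 ; 3 | 9 ; 5 | 6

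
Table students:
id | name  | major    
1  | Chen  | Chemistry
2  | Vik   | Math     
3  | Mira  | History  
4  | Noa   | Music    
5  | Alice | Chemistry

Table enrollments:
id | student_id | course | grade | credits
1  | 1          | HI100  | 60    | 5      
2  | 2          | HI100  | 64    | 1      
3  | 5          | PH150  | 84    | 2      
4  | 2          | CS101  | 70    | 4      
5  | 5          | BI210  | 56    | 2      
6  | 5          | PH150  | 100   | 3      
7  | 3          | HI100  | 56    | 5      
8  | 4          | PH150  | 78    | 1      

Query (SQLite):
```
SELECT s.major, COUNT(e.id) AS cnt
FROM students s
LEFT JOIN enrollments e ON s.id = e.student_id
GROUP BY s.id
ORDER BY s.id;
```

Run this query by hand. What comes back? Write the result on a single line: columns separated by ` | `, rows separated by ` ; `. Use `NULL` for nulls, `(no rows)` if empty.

LEFT JOIN keeps every students row; unmatched ones get NULL for enrollments columns.
Group by students.id and compute COUNT(e.id). COUNT(col) of an all-NULL group is 0.
  1: ids {1} → COUNT(e.id)=1
  2: ids {2, 4} → COUNT(e.id)=2
  3: ids {7} → COUNT(e.id)=1
  4: ids {8} → COUNT(e.id)=1
  5: ids {3, 5, 6} → COUNT(e.id)=3

Chemistry | 1 ; Math | 2 ; History | 1 ; Music | 1 ; Chemistry | 3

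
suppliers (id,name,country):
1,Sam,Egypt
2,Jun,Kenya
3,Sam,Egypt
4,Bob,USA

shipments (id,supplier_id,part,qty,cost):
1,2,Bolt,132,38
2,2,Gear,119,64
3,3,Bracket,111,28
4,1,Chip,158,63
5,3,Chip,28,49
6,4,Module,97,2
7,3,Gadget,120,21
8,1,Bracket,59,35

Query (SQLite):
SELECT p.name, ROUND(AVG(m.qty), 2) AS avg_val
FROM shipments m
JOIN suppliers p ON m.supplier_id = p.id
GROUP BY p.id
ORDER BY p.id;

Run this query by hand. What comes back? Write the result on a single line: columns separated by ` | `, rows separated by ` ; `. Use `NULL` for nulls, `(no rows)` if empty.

Sam | 108.5 ; Jun | 125.5 ; Sam | 86.33 ; Bob | 97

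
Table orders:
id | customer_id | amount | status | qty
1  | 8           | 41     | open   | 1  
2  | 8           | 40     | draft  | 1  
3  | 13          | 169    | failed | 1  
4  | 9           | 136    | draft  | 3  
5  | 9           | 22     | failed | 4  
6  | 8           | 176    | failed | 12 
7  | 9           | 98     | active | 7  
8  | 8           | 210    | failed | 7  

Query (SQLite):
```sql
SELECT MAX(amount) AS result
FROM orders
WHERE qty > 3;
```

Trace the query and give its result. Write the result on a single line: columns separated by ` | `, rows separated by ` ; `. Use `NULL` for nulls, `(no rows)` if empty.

210

Rows where qty > 3 → amount values: [22, 176, 98, 210].
MAX of non-NULL values = 210.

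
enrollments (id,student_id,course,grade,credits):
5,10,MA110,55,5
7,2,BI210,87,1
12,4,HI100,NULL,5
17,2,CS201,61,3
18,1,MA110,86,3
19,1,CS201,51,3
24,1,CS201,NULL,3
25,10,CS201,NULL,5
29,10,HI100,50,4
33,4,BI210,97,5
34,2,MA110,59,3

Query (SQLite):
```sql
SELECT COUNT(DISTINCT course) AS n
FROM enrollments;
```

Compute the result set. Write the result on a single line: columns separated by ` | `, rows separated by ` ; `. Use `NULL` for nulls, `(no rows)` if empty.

4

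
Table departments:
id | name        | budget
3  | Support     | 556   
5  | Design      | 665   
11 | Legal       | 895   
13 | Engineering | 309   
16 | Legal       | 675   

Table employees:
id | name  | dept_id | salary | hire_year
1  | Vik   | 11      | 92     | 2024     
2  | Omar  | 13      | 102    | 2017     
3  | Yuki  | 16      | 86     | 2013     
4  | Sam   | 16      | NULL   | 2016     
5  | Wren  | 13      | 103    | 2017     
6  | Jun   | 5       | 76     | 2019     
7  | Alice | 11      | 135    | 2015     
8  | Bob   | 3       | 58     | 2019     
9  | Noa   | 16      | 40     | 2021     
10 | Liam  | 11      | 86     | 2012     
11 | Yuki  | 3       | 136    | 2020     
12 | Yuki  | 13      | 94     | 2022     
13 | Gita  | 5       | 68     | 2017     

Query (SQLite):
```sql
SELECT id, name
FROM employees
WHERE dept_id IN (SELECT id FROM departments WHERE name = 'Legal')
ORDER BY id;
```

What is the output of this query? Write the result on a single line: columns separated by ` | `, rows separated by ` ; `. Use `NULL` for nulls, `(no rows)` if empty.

Inner query: departments.id where name = 'Legal'.
Outer: keep employees rows whose dept_id is in that set.
Inner query → {11, 16}

1 | Vik ; 3 | Yuki ; 4 | Sam ; 7 | Alice ; 9 | Noa ; 10 | Liam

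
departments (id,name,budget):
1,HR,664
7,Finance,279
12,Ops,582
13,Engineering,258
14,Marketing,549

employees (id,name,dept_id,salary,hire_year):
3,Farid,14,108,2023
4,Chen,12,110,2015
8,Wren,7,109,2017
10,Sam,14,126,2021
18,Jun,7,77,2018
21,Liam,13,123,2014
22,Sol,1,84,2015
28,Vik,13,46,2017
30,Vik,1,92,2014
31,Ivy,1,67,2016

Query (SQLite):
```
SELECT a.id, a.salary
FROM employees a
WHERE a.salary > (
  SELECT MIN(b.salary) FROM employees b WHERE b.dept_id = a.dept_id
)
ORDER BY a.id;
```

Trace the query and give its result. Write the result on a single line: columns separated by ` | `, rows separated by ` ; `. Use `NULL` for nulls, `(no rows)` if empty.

For each employees row a, compute MIN(salary) over rows sharing a.dept_id.
Keep row a if a.salary > that per-group MIN.
  dept_id=1: MIN(salary) = 67
  dept_id=7: MIN(salary) = 77
  dept_id=12: MIN(salary) = 110
  dept_id=13: MIN(salary) = 46
  dept_id=14: MIN(salary) = 108

8 | 109 ; 10 | 126 ; 21 | 123 ; 22 | 84 ; 30 | 92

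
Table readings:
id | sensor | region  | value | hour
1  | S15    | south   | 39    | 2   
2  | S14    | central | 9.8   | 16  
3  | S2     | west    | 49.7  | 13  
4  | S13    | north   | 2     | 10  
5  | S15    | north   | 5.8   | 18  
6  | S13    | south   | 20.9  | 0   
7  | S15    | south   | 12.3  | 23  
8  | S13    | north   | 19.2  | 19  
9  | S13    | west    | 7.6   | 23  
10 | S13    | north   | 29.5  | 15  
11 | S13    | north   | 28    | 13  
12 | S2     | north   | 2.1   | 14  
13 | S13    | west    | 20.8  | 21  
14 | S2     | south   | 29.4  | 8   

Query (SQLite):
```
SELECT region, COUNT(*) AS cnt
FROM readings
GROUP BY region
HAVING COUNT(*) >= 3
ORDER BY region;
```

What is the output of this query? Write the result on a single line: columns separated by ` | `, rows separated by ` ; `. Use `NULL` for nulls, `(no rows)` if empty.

Partition readings by region; compute COUNT(*) within each group.
HAVING: keep groups with count ≥ 3.
  central: ids {2} → COUNT(*)=1
  north: ids {4, 5, 8, 10, 11, 12} → COUNT(*)=6
  south: ids {1, 6, 7, 14} → COUNT(*)=4
  west: ids {3, 9, 13} → COUNT(*)=3

north | 6 ; south | 4 ; west | 3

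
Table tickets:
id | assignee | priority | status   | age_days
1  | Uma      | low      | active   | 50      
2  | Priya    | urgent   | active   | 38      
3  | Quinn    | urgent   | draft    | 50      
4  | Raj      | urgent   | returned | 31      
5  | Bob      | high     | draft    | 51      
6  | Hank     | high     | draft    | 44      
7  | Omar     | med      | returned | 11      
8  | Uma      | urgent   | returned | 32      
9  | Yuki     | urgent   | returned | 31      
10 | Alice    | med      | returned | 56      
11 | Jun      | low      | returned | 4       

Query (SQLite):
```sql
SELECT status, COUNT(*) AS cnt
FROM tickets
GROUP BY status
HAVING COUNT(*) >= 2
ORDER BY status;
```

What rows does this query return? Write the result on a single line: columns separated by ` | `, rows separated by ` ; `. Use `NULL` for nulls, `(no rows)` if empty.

active | 2 ; draft | 3 ; returned | 6

Partition tickets by status; compute COUNT(*) within each group.
HAVING: keep groups with count ≥ 2.
  active: ids {1, 2} → COUNT(*)=2
  draft: ids {3, 5, 6} → COUNT(*)=3
  returned: ids {4, 7, 8, 9, 10, 11} → COUNT(*)=6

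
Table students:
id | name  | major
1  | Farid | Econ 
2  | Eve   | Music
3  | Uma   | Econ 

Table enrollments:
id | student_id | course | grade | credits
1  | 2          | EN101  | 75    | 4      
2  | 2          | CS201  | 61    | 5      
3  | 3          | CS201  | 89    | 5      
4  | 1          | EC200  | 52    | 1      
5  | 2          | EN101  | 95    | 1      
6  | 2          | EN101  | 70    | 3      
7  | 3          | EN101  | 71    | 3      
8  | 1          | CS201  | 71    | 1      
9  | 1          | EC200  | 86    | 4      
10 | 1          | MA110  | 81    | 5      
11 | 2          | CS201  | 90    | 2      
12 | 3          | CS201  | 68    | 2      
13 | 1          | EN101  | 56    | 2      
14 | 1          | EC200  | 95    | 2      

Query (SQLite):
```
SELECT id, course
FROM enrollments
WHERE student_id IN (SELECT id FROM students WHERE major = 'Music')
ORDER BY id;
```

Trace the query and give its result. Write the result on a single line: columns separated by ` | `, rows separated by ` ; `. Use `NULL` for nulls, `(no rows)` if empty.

1 | EN101 ; 2 | CS201 ; 5 | EN101 ; 6 | EN101 ; 11 | CS201

Inner query: students.id where major = 'Music'.
Outer: keep enrollments rows whose student_id is in that set.
Inner query → {2}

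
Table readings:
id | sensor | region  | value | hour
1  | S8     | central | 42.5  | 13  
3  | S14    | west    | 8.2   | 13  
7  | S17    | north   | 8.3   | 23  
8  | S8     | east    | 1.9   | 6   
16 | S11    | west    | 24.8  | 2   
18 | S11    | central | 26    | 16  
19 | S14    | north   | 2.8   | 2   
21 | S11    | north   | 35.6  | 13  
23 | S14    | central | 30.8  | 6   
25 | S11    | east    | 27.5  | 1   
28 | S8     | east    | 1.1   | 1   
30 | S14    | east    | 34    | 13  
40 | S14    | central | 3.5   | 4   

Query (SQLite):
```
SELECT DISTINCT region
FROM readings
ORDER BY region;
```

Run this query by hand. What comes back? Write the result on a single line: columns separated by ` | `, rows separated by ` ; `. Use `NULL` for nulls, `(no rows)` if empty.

Collect distinct region values from readings.

central ; east ; north ; west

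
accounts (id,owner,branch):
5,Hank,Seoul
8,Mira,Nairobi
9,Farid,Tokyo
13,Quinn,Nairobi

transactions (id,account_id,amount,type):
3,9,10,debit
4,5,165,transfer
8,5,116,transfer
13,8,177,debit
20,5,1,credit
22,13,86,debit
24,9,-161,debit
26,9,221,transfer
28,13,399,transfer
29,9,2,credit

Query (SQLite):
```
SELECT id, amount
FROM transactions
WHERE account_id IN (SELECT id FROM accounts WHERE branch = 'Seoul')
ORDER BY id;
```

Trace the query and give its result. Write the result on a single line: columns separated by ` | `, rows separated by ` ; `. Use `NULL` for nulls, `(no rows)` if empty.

Inner query: accounts.id where branch = 'Seoul'.
Outer: keep transactions rows whose account_id is in that set.
Inner query → {5}

4 | 165 ; 8 | 116 ; 20 | 1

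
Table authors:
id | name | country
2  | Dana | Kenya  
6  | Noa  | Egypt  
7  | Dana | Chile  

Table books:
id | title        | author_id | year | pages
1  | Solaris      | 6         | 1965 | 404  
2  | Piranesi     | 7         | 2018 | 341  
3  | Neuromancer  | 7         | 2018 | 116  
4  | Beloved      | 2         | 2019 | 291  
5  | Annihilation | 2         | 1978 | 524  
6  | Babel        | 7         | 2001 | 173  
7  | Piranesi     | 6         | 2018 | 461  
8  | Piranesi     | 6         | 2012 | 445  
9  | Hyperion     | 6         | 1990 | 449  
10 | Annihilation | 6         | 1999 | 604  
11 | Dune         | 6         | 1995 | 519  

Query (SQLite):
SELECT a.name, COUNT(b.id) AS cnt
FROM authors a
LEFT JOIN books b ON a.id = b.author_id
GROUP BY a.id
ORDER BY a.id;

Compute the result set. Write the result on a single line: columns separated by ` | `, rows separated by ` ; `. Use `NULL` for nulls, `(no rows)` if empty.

Dana | 2 ; Noa | 6 ; Dana | 3

LEFT JOIN keeps every authors row; unmatched ones get NULL for books columns.
Group by authors.id and compute COUNT(b.id). COUNT(col) of an all-NULL group is 0.
  2: ids {4, 5} → COUNT(b.id)=2
  6: ids {1, 7, 8, 9, 10, 11} → COUNT(b.id)=6
  7: ids {2, 3, 6} → COUNT(b.id)=3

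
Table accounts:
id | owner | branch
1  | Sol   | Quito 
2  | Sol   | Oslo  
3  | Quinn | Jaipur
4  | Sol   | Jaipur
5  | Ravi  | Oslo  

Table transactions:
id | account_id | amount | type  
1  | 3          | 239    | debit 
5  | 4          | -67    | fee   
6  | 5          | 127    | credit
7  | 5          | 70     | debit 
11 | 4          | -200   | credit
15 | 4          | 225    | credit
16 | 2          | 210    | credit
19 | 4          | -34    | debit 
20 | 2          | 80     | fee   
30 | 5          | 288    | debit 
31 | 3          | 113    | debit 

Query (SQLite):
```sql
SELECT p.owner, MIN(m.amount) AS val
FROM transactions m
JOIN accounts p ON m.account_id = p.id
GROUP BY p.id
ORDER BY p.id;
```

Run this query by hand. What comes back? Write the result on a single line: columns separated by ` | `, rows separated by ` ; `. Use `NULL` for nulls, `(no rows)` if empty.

Sol | 80 ; Quinn | 113 ; Sol | -200 ; Ravi | 70

Join each transactions row to its accounts via account_id.
Group joined rows by accounts.id; compute MIN(m.amount) per group.
  2: ids {16, 20} → MIN(m.amount)=80
  3: ids {1, 31} → MIN(m.amount)=113
  4: ids {5, 11, 15, 19} → MIN(m.amount)=-200
  5: ids {6, 7, 30} → MIN(m.amount)=70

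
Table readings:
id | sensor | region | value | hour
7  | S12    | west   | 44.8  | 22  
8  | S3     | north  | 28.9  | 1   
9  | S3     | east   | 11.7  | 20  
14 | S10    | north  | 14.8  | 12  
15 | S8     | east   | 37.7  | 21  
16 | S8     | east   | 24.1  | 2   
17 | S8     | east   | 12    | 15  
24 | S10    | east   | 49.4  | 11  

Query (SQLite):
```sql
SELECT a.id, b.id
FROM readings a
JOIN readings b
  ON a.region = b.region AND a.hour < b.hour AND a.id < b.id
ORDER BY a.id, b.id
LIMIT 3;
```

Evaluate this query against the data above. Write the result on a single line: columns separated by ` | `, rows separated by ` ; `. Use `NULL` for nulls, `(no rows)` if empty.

8 | 14 ; 9 | 15 ; 16 | 17

Pairs (a,b) with same region, a.hour < b.hour, a.id < b.id.
region groups: east:{9,15,16,17,24} north:{8,14} west:{7}
Ordered by (a.id, b.id); first 3.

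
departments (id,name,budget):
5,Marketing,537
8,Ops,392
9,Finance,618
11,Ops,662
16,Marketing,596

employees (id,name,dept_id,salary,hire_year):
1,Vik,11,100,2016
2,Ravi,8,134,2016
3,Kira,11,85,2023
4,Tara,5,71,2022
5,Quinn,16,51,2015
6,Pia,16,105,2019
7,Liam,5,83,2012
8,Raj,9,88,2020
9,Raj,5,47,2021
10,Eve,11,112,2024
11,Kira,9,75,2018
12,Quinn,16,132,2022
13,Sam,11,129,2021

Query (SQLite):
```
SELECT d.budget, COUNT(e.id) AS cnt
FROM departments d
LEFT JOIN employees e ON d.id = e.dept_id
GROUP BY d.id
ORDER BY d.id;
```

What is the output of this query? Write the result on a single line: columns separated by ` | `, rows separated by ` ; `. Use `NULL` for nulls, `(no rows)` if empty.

LEFT JOIN keeps every departments row; unmatched ones get NULL for employees columns.
Group by departments.id and compute COUNT(e.id). COUNT(col) of an all-NULL group is 0.
  5: ids {4, 7, 9} → COUNT(e.id)=3
  8: ids {2} → COUNT(e.id)=1
  9: ids {8, 11} → COUNT(e.id)=2
  11: ids {1, 3, 10, 13} → COUNT(e.id)=4
  16: ids {5, 6, 12} → COUNT(e.id)=3

537 | 3 ; 392 | 1 ; 618 | 2 ; 662 | 4 ; 596 | 3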